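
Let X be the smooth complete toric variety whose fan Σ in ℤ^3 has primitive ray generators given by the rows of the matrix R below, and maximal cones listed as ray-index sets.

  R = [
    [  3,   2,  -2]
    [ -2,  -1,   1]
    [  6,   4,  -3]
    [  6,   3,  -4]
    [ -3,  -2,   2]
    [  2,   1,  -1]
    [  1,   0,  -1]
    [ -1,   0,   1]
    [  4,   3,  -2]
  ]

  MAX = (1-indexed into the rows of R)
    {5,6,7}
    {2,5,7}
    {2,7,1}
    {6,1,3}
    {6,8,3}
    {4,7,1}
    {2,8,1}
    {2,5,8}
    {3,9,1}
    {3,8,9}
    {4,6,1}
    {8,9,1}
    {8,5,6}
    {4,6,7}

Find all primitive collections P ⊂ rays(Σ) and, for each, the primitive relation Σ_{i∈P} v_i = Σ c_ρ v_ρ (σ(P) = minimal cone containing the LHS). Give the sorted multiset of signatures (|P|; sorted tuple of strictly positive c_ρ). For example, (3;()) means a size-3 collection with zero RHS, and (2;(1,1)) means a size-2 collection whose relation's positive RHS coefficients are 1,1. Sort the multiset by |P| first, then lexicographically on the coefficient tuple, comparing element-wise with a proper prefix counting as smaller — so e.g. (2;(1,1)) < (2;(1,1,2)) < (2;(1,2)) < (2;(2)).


18 collections generate NE(X_Σ); each relation:

  {1,5}:  v_{1} + v_{5} = 0  →  sig = (2;())
  {2,6}:  v_{2} + v_{6} = 0  →  sig = (2;())
  {7,8}:  v_{7} + v_{8} = 0  →  sig = (2;())
  {2,3}:  v_{2} + v_{3} = v_{9}  →  sig = (2;(1))
  {6,9}:  v_{6} + v_{9} = v_{3}  →  sig = (2;(1))
  {2,4}:  v_{2} + v_{4} = v_{1} + v_{7}  →  sig = (2;(1,1))
  {2,9}:  v_{2} + v_{9} = v_{1} + v_{8}  →  sig = (2;(1,1))
  {4,5}:  v_{4} + v_{5} = v_{6} + v_{7}  →  sig = (2;(1,1))
  {4,8}:  v_{4} + v_{8} = v_{1} + v_{6}  →  sig = (2;(1,1))
  {5,9}:  v_{5} + v_{9} = v_{6} + v_{8}  →  sig = (2;(1,1))
  {7,9}:  v_{7} + v_{9} = v_{1} + v_{6}  →  sig = (2;(1,1))
  {3,5}:  v_{3} + v_{5} = 2·v_{6} + v_{8}  →  sig = (2;(1,2))
  {3,7}:  v_{3} + v_{7} = v_{1} + 2·v_{6}  →  sig = (2;(1,2))
  {4,9}:  v_{4} + v_{9} = 2·v_{1} + 2·v_{6}  →  sig = (2;(2,2))
  {3,4}:  v_{3} + v_{4} = 2·v_{1} + 3·v_{6}  →  sig = (2;(2,3))
  {1,6,7}:  v_{1} + v_{6} + v_{7} = v_{4}  →  sig = (3;(1))
  {1,6,8}:  v_{1} + v_{6} + v_{8} = v_{9}  →  sig = (3;(1))
  {1,3,8}:  v_{1} + v_{3} + v_{8} = 2·v_{9}  →  sig = (3;(2))

so the primitive-relation signature multiset is
    |P|=2: 15 collections, coeffs (), (), (), (1), (1), (1,1), (1,1), (1,1), (1,1), (1,1), (1,1), (1,2), (1,2), (2,2), (2,3)
    |P|=3: 3 collections, coeffs (1), (1), (2)


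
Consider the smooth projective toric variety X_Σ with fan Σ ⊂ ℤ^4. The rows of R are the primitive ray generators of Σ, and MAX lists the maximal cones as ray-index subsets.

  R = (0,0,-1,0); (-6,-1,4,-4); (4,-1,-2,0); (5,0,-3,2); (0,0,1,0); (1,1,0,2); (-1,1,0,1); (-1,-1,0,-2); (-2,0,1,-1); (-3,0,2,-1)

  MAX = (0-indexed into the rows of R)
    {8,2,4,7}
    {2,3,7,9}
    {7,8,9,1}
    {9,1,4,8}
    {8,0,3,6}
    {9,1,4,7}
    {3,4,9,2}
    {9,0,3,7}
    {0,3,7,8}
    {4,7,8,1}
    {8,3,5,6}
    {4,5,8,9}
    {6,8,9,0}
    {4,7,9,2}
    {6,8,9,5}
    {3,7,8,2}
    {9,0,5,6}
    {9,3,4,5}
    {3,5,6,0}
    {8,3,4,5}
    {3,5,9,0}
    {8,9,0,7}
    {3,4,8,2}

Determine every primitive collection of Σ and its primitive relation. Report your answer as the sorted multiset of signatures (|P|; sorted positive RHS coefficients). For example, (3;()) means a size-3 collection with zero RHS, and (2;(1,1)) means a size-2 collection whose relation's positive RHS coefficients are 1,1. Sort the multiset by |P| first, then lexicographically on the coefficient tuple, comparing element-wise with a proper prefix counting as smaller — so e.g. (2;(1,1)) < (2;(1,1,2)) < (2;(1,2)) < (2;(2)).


Primitive collections (18):

  • {0,4}:  v_{0} + v_{4} = 0  ⇒ sig = (2;())
  • {5,7}:  v_{5} + v_{7} = 0  ⇒ sig = (2;())
  • {0,2}:  v_{0} + v_{2} = v_{3} + v_{7}  ⇒ sig = (2;(1,1))
  • {1,3}:  v_{1} + v_{3} = v_{4} + v_{7}  ⇒ sig = (2;(1,1))
  • {2,5}:  v_{2} + v_{5} = v_{3} + v_{4}  ⇒ sig = (2;(1,1))
  • {2,6}:  v_{2} + v_{6} = v_{3} + v_{8}  ⇒ sig = (2;(1,1))
  • {4,6}:  v_{4} + v_{6} = v_{5} + v_{8}  ⇒ sig = (2;(1,1))
  • {6,7}:  v_{6} + v_{7} = v_{0} + v_{8}  ⇒ sig = (2;(1,1))
  • {0,1}:  v_{0} + v_{1} = v_{7} + v_{8} + v_{9}  ⇒ sig = (2;(1,1,1))
  • {1,5}:  v_{1} + v_{5} = v_{4} + v_{8} + v_{9}  ⇒ sig = (2;(1,1,1))
  • {1,6}:  v_{1} + v_{6} = 2·v_{8} + v_{9}  ⇒ sig = (2;(1,2))
  • {1,2}:  v_{1} + v_{2} = 2·v_{4} + 2·v_{7}  ⇒ sig = (2;(2,2))
  • {3,8,9}:  v_{3} + v_{8} + v_{9} = 0  ⇒ sig = (3;())
  • {0,5,8}:  v_{0} + v_{5} + v_{8} = v_{6}  ⇒ sig = (3;(1))
  • {3,4,7}:  v_{3} + v_{4} + v_{7} = v_{2}  ⇒ sig = (3;(1))
  • {2,8,9}:  v_{2} + v_{8} + v_{9} = v_{4} + v_{7}  ⇒ sig = (3;(1,1))
  • {3,6,9}:  v_{3} + v_{6} + v_{9} = v_{0} + v_{5}  ⇒ sig = (3;(1,1))
  • {4,7,8,9}:  v_{4} + v_{7} + v_{8} + v_{9} = v_{1}  ⇒ sig = (4;(1))

Hence PRS(X_Σ) =
{ (2;()) ×2,  (2;(1,1)) ×6,  (2;(1,1,1)) ×2,  (2;(1,2)),  (2;(2,2)),  (3;()),  (3;(1)) ×2,  (3;(1,1)) ×2,  (4;(1)) }


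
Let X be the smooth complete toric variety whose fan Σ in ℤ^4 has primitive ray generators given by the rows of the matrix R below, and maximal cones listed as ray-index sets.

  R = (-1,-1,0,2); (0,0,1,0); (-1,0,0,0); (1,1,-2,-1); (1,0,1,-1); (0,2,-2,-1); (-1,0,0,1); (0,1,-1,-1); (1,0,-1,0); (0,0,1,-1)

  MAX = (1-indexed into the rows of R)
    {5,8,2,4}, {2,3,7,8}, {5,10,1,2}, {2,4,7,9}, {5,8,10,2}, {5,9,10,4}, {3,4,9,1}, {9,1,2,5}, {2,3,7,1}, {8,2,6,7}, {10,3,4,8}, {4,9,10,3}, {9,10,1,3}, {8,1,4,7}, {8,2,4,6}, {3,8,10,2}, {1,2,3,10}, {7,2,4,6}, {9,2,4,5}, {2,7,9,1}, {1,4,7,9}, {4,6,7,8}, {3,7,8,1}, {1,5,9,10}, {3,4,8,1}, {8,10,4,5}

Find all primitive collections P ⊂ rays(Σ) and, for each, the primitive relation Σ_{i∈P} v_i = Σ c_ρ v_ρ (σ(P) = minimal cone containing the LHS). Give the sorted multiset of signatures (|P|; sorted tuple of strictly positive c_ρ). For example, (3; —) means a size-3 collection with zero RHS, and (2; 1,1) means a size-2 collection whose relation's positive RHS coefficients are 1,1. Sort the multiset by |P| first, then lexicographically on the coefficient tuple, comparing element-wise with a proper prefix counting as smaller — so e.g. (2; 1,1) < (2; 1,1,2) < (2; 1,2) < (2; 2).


22 collections generate NE(X_Σ); each relation:

  {3,5}:  v_{3} + v_{5} = v_{10}  so sig = (2; 1)
  {5,7}:  v_{5} + v_{7} = v_{2}  so sig = (2; 1)
  {8,9}:  v_{8} + v_{9} = v_{4}  so sig = (2; 1)
  {7,10}:  v_{7} + v_{10} = v_{2} + v_{3}  so sig = (2; 1,1)
  {5,6}:  v_{5} + v_{6} = 2·v_{2} + v_{4} + v_{8}  so sig = (2; 1,1,2)
  {6,9}:  v_{6} + v_{9} = v_{2} + 2·v_{4} + v_{7}  so sig = (2; 1,1,2)
  {1,6}:  v_{1} + v_{6} = v_{4} + 2·v_{7}  so sig = (2; 1,2)
  {3,6}:  v_{3} + v_{6} = v_{7} + 2·v_{8}  so sig = (2; 1,2)
  {6,10}:  v_{6} + v_{10} = v_{2} + 2·v_{8}  so sig = (2; 1,2)
  {1,5,8}:  v_{1} + v_{5} + v_{8} = 0  so sig = (3; —)
  {2,3,9}:  v_{2} + v_{3} + v_{9} = 0  so sig = (3; —)
  {1,2,8}:  v_{1} + v_{2} + v_{8} = v_{7}  so sig = (3; 1)
  {1,4,5}:  v_{1} + v_{4} + v_{5} = v_{9}  so sig = (3; 1)
  {1,8,10}:  v_{1} + v_{8} + v_{10} = v_{3}  so sig = (3; 1)
  {2,3,4}:  v_{2} + v_{3} + v_{4} = v_{8}  so sig = (3; 1)
  {2,9,10}:  v_{2} + v_{9} + v_{10} = v_{5}  so sig = (3; 1)
  {1,2,4}:  v_{1} + v_{2} + v_{4} = v_{7} + v_{9}  so sig = (3; 1,1)
  {1,4,10}:  v_{1} + v_{4} + v_{10} = v_{3} + v_{9}  so sig = (3; 1,1)
  {2,4,10}:  v_{2} + v_{4} + v_{10} = v_{5} + v_{8}  so sig = (3; 1,1)
  {3,7,9}:  v_{3} + v_{7} + v_{9} = v_{1} + v_{8}  so sig = (3; 1,1)
  {3,4,7}:  v_{3} + v_{4} + v_{7} = v_{1} + 2·v_{8}  so sig = (3; 1,2)
  {2,4,7,8}:  v_{2} + v_{4} + v_{7} + v_{8} = v_{6}  so sig = (4; 1)

so the primitive-relation signature multiset is
{ (2; 1) ×3,  (2; 1,1),  (2; 1,1,2) ×2,  (2; 1,2) ×3,  (3; —) ×2,  (3; 1) ×5,  (3; 1,1) ×4,  (3; 1,2),  (4; 1) }


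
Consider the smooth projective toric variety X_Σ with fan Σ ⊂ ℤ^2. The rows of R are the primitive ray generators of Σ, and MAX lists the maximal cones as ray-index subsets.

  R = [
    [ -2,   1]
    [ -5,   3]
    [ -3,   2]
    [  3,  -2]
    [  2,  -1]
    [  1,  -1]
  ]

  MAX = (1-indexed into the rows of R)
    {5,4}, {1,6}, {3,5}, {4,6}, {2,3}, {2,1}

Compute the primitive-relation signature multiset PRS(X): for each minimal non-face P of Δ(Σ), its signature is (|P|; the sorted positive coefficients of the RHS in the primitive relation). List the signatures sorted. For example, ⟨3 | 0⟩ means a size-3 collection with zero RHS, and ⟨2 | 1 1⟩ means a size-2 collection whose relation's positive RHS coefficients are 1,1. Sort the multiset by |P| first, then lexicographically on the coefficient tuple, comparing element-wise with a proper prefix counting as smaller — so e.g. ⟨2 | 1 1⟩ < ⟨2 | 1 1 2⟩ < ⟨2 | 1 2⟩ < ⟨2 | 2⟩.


9 minimal non-faces of Δ(Σ) (on 6 rays):

  {1,5}:  v_{1} + v_{5} = 0 — sig = ⟨2 | 0⟩
  {3,4}:  v_{3} + v_{4} = 0 — sig = ⟨2 | 0⟩
  {1,3}:  v_{1} + v_{3} = v_{2} — sig = ⟨2 | 1⟩
  {1,4}:  v_{1} + v_{4} = v_{6} — sig = ⟨2 | 1⟩
  {2,4}:  v_{2} + v_{4} = v_{1} — sig = ⟨2 | 1⟩
  {2,5}:  v_{2} + v_{5} = v_{3} — sig = ⟨2 | 1⟩
  {3,6}:  v_{3} + v_{6} = v_{1} — sig = ⟨2 | 1⟩
  {5,6}:  v_{5} + v_{6} = v_{4} — sig = ⟨2 | 1⟩
  {2,6}:  v_{2} + v_{6} = 2·v_{1} — sig = ⟨2 | 2⟩

Signatures (|P|; sorted positive RHS coefficients), sorted:
[⟨2 | 0⟩, ⟨2 | 0⟩, ⟨2 | 1⟩, ⟨2 | 1⟩, ⟨2 | 1⟩, ⟨2 | 1⟩, ⟨2 | 1⟩, ⟨2 | 1⟩, ⟨2 | 2⟩]


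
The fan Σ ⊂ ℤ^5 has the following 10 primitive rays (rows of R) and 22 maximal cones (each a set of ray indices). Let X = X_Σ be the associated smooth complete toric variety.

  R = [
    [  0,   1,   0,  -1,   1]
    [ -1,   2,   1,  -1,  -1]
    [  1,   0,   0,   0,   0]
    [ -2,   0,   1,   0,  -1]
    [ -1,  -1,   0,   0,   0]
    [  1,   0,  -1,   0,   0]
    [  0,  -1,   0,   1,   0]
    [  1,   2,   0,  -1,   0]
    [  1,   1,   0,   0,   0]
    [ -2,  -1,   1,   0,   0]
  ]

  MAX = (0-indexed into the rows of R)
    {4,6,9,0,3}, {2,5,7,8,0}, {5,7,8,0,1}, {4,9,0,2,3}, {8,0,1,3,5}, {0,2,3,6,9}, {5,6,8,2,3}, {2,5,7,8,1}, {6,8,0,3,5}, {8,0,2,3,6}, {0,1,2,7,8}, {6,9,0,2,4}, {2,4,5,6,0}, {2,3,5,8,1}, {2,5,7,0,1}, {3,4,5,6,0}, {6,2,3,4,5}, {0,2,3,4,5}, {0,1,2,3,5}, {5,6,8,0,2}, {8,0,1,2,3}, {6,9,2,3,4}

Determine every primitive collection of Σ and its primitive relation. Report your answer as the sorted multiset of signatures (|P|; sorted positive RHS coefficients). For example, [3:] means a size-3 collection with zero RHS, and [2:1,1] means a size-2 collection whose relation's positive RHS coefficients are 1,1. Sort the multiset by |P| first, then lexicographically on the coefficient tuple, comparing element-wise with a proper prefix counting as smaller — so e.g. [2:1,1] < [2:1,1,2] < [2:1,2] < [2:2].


Minimal non-faces — 14 found among 10 rays, 22 max cones:

  • {4,8}:  v_{4} + v_{8} = 0  so sig = [2:]
  • {3,7}:  v_{3} + v_{7} = v_{1}  so sig = [2:1]
  • {5,9}:  v_{5} + v_{9} = v_{4}  so sig = [2:1]
  • {6,7}:  v_{6} + v_{7} = v_{8}  so sig = [2:1]
  • {1,6}:  v_{1} + v_{6} = v_{3} + v_{8}  so sig = [2:1,1]
  • {7,9}:  v_{7} + v_{9} = v_{0} + v_{2} + v_{3}  so sig = [2:1,1,1]
  • {4,7}:  v_{4} + v_{7} = v_{0} + v_{2} + v_{3} + v_{5}  so sig = [2:1,1,1,1]
  • {8,9}:  v_{8} + v_{9} = v_{0} + v_{2} + v_{3} + v_{6}  so sig = [2:1,1,1,1]
  • {1,4}:  v_{1} + v_{4} = v_{0} + v_{2} + 2·v_{3} + v_{5}  so sig = [2:1,1,1,2]
  • {1,9}:  v_{1} + v_{9} = v_{0} + v_{2} + 2·v_{3}  so sig = [2:1,1,2]
  • {0,2,3,5,6}:  v_{0} + v_{2} + v_{3} + v_{5} + v_{6} = 0  so sig = [5:]
  • {0,2,3,4,6}:  v_{0} + v_{2} + v_{3} + v_{4} + v_{6} = v_{9}  so sig = [5:1]
  • {0,2,3,5,8}:  v_{0} + v_{2} + v_{3} + v_{5} + v_{8} = v_{7}  so sig = [5:1]
  • {0,1,2,5,8}:  v_{0} + v_{1} + v_{2} + v_{5} + v_{8} = 2·v_{7}  so sig = [5:2]

so the primitive-relation signature multiset is
{ [2:],  [2:1] ×3,  [2:1,1],  [2:1,1,1],  [2:1,1,1,1] ×2,  [2:1,1,1,2],  [2:1,1,2],  [5:],  [5:1] ×2,  [5:2] }


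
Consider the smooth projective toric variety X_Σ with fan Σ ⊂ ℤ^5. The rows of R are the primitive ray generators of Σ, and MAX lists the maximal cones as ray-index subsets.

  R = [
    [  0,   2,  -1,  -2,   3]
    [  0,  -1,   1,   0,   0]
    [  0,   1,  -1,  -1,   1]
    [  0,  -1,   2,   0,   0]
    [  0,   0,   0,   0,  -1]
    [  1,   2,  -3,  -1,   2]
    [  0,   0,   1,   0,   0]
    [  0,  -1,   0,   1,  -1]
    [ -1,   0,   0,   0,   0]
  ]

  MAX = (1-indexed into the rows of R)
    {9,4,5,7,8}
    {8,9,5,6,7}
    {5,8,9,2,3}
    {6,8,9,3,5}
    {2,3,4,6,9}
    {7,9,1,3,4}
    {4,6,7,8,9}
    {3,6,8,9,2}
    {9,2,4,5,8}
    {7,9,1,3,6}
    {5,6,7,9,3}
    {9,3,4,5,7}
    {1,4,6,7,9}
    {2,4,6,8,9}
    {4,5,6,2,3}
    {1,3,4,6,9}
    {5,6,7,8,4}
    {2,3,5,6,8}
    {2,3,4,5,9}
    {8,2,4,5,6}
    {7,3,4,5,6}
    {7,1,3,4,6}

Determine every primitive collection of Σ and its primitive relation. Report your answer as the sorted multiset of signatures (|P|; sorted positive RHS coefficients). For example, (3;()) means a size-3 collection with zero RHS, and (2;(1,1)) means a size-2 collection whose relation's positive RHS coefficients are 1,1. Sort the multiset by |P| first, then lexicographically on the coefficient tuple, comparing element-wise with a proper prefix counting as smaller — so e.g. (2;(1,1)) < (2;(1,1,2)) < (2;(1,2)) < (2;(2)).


Δ(Σ) — 9 vertices, 9 min non-faces:

  • {2,7}:  v_{2} + v_{7} = v_{4}  ⇒ sig = (2;(1))
  • {1,8}:  v_{1} + v_{8} = v_{4} + v_{6} + v_{9}  ⇒ sig = (2;(1,1,1))
  • {1,2}:  v_{1} + v_{2} = v_{3} + 2·v_{4} + v_{6} + v_{9}  ⇒ sig = (2;(1,1,1,2))
  • {1,5}:  v_{1} + v_{5} = 2·v_{3} + v_{7}  ⇒ sig = (2;(1,2))
  • {3,7,8}:  v_{3} + v_{7} + v_{8} = 0  ⇒ sig = (3;())
  • {3,4,8}:  v_{3} + v_{4} + v_{8} = v_{2}  ⇒ sig = (3;(1))
  • {4,5,6,9}:  v_{4} + v_{5} + v_{6} + v_{9} = v_{3}  ⇒ sig = (4;(1))
  • {2,5,6,9}:  v_{2} + v_{5} + v_{6} + v_{9} = 2·v_{3} + v_{8}  ⇒ sig = (4;(1,2))
  • {3,4,6,7,9}:  v_{3} + v_{4} + v_{6} + v_{7} + v_{9} = v_{1}  ⇒ sig = (5;(1))

Signatures (|P|; sorted positive RHS coefficients), sorted:
    |P|=2: 4 collections, coeffs (1), (1,1,1), (1,1,1,2), (1,2)
    |P|=3: 2 collections, coeffs (), (1)
    |P|=4: 2 collections, coeffs (1), (1,2)
    |P|=5: 1 collection, coeffs (1)


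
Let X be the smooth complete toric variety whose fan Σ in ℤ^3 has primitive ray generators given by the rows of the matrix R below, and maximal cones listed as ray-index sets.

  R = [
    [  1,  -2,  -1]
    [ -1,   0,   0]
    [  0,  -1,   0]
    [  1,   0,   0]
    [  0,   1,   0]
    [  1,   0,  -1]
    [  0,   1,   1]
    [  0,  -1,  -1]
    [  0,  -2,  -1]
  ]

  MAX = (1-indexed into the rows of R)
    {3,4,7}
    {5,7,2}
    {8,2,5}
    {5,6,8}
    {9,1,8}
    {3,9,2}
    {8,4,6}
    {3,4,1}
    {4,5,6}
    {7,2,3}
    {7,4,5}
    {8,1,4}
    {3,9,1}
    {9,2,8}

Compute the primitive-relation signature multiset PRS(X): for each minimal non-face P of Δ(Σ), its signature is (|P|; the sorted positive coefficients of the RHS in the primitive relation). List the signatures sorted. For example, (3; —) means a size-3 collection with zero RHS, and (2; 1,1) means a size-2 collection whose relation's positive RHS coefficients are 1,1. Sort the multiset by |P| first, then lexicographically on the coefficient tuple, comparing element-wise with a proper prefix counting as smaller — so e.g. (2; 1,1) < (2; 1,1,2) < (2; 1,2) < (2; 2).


Primitive collections (16):

  P = {2,4}:  v_{2} + v_{4} = 0  →  sig = (2; —)
  P = {3,5}:  v_{3} + v_{5} = 0  →  sig = (2; —)
  P = {7,8}:  v_{7} + v_{8} = 0  →  sig = (2; —)
  P = {1,2}:  v_{1} + v_{2} = v_{9}  →  sig = (2; 1)
  P = {3,8}:  v_{3} + v_{8} = v_{9}  →  sig = (2; 1)
  P = {4,9}:  v_{4} + v_{9} = v_{1}  →  sig = (2; 1)
  P = {5,9}:  v_{5} + v_{9} = v_{8}  →  sig = (2; 1)
  P = {7,9}:  v_{7} + v_{9} = v_{3}  →  sig = (2; 1)
  P = {1,5}:  v_{1} + v_{5} = v_{4} + v_{8}  →  sig = (2; 1,1)
  P = {1,7}:  v_{1} + v_{7} = v_{3} + v_{4}  →  sig = (2; 1,1)
  P = {2,6}:  v_{2} + v_{6} = v_{5} + v_{8}  →  sig = (2; 1,1)
  P = {3,6}:  v_{3} + v_{6} = v_{4} + v_{8}  →  sig = (2; 1,1)
  P = {6,7}:  v_{6} + v_{7} = v_{4} + v_{5}  →  sig = (2; 1,1)
  P = {6,9}:  v_{6} + v_{9} = v_{4} + 2·v_{8}  →  sig = (2; 1,2)
  P = {1,6}:  v_{1} + v_{6} = 2·v_{4} + 2·v_{8}  →  sig = (2; 2,2)
  P = {4,5,8}:  v_{4} + v_{5} + v_{8} = v_{6}  →  sig = (3; 1)

Signatures (|P|; sorted positive RHS coefficients), sorted:
    |P|=2: 15 collections, coeffs (), (), (), (1), (1), (1), (1), (1), (1,1), (1,1), (1,1), (1,1), (1,1), (1,2), (2,2)
    |P|=3: 1 collection, coeffs (1)


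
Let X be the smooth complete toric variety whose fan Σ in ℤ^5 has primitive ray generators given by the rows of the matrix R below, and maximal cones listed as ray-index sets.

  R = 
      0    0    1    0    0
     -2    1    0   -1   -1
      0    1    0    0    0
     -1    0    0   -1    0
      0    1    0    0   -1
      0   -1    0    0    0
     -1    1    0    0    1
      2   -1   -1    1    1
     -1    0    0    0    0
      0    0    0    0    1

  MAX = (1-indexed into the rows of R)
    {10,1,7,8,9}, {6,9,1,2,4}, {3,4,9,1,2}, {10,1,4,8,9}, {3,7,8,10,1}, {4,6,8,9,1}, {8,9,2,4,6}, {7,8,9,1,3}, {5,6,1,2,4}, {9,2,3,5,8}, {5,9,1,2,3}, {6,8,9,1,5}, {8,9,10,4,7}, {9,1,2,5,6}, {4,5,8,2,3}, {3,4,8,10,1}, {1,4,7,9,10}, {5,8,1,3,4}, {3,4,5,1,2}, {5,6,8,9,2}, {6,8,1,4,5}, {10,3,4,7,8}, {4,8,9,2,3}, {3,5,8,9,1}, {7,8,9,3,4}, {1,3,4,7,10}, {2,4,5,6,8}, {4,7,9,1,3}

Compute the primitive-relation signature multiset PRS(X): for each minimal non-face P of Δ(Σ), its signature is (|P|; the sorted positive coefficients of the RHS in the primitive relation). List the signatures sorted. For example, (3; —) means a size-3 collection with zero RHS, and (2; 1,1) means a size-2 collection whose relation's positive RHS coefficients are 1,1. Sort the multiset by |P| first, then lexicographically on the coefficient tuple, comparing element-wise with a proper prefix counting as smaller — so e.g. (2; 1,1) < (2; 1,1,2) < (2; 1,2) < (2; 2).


The 12 primitive collections of Σ (r=10, n=5):

  P = {3,6}:  v_{3} + v_{6} = 0  so sig = (2; —)
  P = {5,10}:  v_{5} + v_{10} = v_{3}  so sig = (2; 1)
  P = {6,7}:  v_{6} + v_{7} = v_{9} + v_{10}  so sig = (2; 1,1)
  P = {2,10}:  v_{2} + v_{10} = v_{3} + v_{4} + v_{9}  so sig = (2; 1,1,1)
  P = {6,10}:  v_{6} + v_{10} = v_{1} + v_{4} + v_{8} + v_{9}  so sig = (2; 1,1,1,1)
  P = {5,7}:  v_{5} + v_{7} = 2·v_{3} + v_{9}  so sig = (2; 1,2)
  P = {2,7}:  v_{2} + v_{7} = 2·v_{3} + v_{4} + 2·v_{9}  so sig = (2; 1,2,2)
  P = {1,2,8}:  v_{1} + v_{2} + v_{8} = 0  so sig = (3; —)
  P = {3,9,10}:  v_{3} + v_{9} + v_{10} = v_{7}  so sig = (3; 1)
  P = {4,5,9}:  v_{4} + v_{5} + v_{9} = v_{2}  so sig = (3; 1)
  P = {1,4,7,8}:  v_{1} + v_{4} + v_{7} + v_{8} = 2·v_{10}  so sig = (4; 2)
  P = {1,3,4,8,9}:  v_{1} + v_{3} + v_{4} + v_{8} + v_{9} = v_{10}  so sig = (5; 1)

so the primitive-relation signature multiset is
    (2; —)
    (2; 1)
    (2; 1,1)
    (2; 1,1,1)
    (2; 1,1,1,1)
    (2; 1,2)
    (2; 1,2,2)
    (3; —)
    (3; 1)
    (3; 1)
    (4; 2)
    (5; 1)


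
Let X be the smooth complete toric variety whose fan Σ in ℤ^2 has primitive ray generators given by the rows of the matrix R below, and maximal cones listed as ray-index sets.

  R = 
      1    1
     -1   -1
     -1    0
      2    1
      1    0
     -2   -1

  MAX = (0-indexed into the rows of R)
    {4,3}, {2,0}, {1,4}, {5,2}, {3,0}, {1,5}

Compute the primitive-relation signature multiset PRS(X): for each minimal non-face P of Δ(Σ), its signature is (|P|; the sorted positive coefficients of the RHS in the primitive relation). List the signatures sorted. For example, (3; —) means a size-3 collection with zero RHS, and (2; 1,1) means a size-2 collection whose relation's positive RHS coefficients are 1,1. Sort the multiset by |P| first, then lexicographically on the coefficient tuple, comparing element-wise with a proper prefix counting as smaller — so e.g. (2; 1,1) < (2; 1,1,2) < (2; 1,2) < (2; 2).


Minimal non-faces — 9 found among 6 rays, 6 max cones:

  P={0,1}:  v_{0} + v_{1} = 0 — sig = (2; —)
  P={2,4}:  v_{2} + v_{4} = 0 — sig = (2; —)
  P={3,5}:  v_{3} + v_{5} = 0 — sig = (2; —)
  P={0,4}:  v_{0} + v_{4} = v_{3} — sig = (2; 1)
  P={0,5}:  v_{0} + v_{5} = v_{2} — sig = (2; 1)
  P={1,2}:  v_{1} + v_{2} = v_{5} — sig = (2; 1)
  P={1,3}:  v_{1} + v_{3} = v_{4} — sig = (2; 1)
  P={2,3}:  v_{2} + v_{3} = v_{0} — sig = (2; 1)
  P={4,5}:  v_{4} + v_{5} = v_{1} — sig = (2; 1)

Signatures (|P|; sorted positive RHS coefficients), sorted:
    (2; —)
    (2; —)
    (2; —)
    (2; 1)
    (2; 1)
    (2; 1)
    (2; 1)
    (2; 1)
    (2; 1)


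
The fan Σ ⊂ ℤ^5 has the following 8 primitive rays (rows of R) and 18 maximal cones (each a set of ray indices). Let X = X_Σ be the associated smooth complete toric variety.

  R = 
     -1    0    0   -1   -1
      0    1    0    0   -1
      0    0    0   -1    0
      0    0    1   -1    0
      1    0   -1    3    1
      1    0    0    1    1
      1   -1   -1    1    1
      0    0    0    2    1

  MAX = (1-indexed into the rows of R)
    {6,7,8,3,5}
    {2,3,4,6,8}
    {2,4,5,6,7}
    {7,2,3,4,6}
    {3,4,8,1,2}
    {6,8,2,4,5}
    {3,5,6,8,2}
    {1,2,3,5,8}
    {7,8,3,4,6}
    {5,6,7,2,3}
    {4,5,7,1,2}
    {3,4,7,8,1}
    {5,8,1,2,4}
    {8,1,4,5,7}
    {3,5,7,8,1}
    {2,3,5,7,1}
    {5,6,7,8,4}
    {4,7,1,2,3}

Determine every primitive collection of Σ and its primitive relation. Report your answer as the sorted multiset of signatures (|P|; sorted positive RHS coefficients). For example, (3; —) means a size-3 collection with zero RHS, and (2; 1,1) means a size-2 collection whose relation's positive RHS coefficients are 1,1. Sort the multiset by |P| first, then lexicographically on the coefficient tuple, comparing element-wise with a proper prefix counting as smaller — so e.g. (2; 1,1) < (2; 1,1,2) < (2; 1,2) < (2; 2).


3 collections generate NE(X_Σ); each relation:

  P = {1,6}:  v_{1} + v_{6} = 0  ⟹  sig = (2; —)
  P = {2,7,8}:  v_{2} + v_{7} + v_{8} = v_{5}  ⟹  sig = (3; 1)
  P = {3,4,5}:  v_{3} + v_{4} + v_{5} = v_{6}  ⟹  sig = (3; 1)

so the primitive-relation signature multiset is
[(2; —), (3; 1), (3; 1)]


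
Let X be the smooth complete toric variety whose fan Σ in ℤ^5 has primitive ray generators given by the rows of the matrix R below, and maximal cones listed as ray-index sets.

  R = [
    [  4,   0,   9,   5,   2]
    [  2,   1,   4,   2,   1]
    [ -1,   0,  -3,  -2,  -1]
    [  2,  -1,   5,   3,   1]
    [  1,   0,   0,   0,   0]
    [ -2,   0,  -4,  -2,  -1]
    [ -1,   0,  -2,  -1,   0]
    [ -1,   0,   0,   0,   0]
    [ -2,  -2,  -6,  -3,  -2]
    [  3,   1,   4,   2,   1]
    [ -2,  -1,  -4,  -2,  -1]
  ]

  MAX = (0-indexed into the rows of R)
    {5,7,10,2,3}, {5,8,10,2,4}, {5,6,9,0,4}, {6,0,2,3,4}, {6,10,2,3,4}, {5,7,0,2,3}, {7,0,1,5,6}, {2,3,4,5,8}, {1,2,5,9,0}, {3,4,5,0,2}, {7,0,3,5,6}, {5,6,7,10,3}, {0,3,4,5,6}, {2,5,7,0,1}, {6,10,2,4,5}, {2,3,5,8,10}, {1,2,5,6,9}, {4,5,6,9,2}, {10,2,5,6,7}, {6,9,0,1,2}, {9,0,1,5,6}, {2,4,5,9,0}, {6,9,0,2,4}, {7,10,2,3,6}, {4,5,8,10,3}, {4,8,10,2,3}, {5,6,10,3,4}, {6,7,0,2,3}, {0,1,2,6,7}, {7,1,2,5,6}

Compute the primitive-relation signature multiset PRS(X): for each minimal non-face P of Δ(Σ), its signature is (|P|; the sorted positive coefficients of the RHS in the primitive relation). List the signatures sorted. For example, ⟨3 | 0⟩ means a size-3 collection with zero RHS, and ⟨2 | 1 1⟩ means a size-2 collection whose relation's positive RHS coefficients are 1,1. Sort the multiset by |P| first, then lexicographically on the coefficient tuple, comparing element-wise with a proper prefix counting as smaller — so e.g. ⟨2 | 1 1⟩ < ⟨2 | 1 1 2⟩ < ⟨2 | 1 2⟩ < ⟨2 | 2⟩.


Minimal non-faces — 16 found among 11 rays, 30 max cones:

  {1,10}:  v_{1} + v_{10} = 0  ⟹  sig = ⟨2 | 0⟩
  {4,7}:  v_{4} + v_{7} = 0  ⟹  sig = ⟨2 | 0⟩
  {0,10}:  v_{0} + v_{10} = v_{3}  ⟹  sig = ⟨2 | 1⟩
  {1,3}:  v_{1} + v_{3} = v_{0}  ⟹  sig = ⟨2 | 1⟩
  {1,4}:  v_{1} + v_{4} = v_{9}  ⟹  sig = ⟨2 | 1⟩
  {7,9}:  v_{7} + v_{9} = v_{1}  ⟹  sig = ⟨2 | 1⟩
  {9,10}:  v_{9} + v_{10} = v_{4}  ⟹  sig = ⟨2 | 1⟩
  {3,9}:  v_{3} + v_{9} = v_{0} + v_{4}  ⟹  sig = ⟨2 | 1 1⟩
  {1,8}:  v_{1} + v_{8} = v_{2} + v_{3} + v_{4} + v_{5}  ⟹  sig = ⟨2 | 1 1 1 1⟩
  {7,8}:  v_{7} + v_{8} = v_{2} + v_{3} + v_{5} + v_{10}  ⟹  sig = ⟨2 | 1 1 1 1⟩
  {0,8}:  v_{0} + v_{8} = v_{2} + 2·v_{3} + v_{4} + v_{5}  ⟹  sig = ⟨2 | 1 1 1 2⟩
  {8,9}:  v_{8} + v_{9} = v_{2} + v_{3} + 2·v_{4} + v_{5}  ⟹  sig = ⟨2 | 1 1 1 2⟩
  {6,8}:  v_{6} + v_{8} = v_{4} + 2·v_{10}  ⟹  sig = ⟨2 | 1 2⟩
  {0,2,5,6}:  v_{0} + v_{2} + v_{5} + v_{6} = 0  ⟹  sig = ⟨4 | 0⟩
  {2,3,5,6}:  v_{2} + v_{3} + v_{5} + v_{6} = v_{10}  ⟹  sig = ⟨4 | 1⟩
  {2,3,4,5,10}:  v_{2} + v_{3} + v_{4} + v_{5} + v_{10} = v_{8}  ⟹  sig = ⟨5 | 1⟩

Sorted signature multiset PRS(X):
    ⟨2 | 0⟩
    ⟨2 | 0⟩
    ⟨2 | 1⟩
    ⟨2 | 1⟩
    ⟨2 | 1⟩
    ⟨2 | 1⟩
    ⟨2 | 1⟩
    ⟨2 | 1 1⟩
    ⟨2 | 1 1 1 1⟩
    ⟨2 | 1 1 1 1⟩
    ⟨2 | 1 1 1 2⟩
    ⟨2 | 1 1 1 2⟩
    ⟨2 | 1 2⟩
    ⟨4 | 0⟩
    ⟨4 | 1⟩
    ⟨5 | 1⟩


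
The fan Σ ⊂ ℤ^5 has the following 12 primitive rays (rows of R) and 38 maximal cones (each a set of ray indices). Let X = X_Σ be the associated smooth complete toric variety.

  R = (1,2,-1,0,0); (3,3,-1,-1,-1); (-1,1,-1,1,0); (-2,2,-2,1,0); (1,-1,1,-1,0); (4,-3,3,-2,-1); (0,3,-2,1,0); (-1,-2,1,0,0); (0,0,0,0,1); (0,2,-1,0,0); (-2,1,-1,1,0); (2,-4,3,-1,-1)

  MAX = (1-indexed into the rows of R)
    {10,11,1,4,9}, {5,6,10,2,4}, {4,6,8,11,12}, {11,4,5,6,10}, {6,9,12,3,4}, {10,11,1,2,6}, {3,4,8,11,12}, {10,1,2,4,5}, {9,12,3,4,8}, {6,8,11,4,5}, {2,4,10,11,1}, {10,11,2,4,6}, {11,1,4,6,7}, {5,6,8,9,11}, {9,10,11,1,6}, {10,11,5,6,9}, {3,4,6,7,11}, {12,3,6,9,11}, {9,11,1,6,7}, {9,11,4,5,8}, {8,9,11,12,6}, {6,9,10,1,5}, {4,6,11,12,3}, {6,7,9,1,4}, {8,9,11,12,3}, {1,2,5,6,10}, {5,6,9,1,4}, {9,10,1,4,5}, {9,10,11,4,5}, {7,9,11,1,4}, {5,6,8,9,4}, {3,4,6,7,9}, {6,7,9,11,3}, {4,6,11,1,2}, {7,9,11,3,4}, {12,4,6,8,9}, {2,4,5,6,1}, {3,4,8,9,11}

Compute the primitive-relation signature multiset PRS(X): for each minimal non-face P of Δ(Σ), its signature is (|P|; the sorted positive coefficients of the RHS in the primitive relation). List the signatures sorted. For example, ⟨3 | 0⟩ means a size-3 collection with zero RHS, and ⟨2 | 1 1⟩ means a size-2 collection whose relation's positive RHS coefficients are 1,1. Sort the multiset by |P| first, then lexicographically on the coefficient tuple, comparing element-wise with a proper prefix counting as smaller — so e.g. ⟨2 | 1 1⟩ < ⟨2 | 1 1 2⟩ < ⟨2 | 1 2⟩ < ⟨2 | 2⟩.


|primitive collections| = 24. Relations:

  P={1,8}:  v_{1} + v_{8} = 0  →  sig = ⟨2 | 0⟩
  P={3,5}:  v_{3} + v_{5} = 0  →  sig = ⟨2 | 0⟩
  P={1,3}:  v_{1} + v_{3} = v_{7}  →  sig = ⟨2 | 1⟩
  P={5,7}:  v_{5} + v_{7} = v_{1}  →  sig = ⟨2 | 1⟩
  P={7,8}:  v_{7} + v_{8} = v_{3}  →  sig = ⟨2 | 1⟩
  P={1,12}:  v_{1} + v_{12} = v_{3} + v_{6}  →  sig = ⟨2 | 1 1⟩
  P={3,10}:  v_{3} + v_{10} = v_{1} + v_{11}  →  sig = ⟨2 | 1 1⟩
  P={5,12}:  v_{5} + v_{12} = v_{6} + v_{8}  →  sig = ⟨2 | 1 1⟩
  P={8,10}:  v_{8} + v_{10} = v_{5} + v_{11}  →  sig = ⟨2 | 1 1⟩
  P={10,12}:  v_{10} + v_{12} = v_{6} + v_{11}  →  sig = ⟨2 | 1 1⟩
  P={2,8}:  v_{2} + v_{8} = v_{4} + v_{6} + v_{10}  →  sig = ⟨2 | 1 1 1⟩
  P={2,3}:  v_{2} + v_{3} = 2·v_{1} + v_{4} + v_{6} + v_{11}  →  sig = ⟨2 | 1 1 1 2⟩
  P={2,12}:  v_{2} + v_{12} = v_{1} + v_{4} + 2·v_{6} + v_{11}  →  sig = ⟨2 | 1 1 1 2⟩
  P={2,7}:  v_{2} + v_{7} = 3·v_{1} + v_{4} + v_{6} + v_{11}  →  sig = ⟨2 | 1 1 1 3⟩
  P={2,9}:  v_{2} + v_{9} = 2·v_{1} + v_{5}  →  sig = ⟨2 | 1 2⟩
  P={7,10}:  v_{7} + v_{10} = 2·v_{1} + v_{11}  →  sig = ⟨2 | 1 2⟩
  P={7,12}:  v_{7} + v_{12} = 2·v_{3} + v_{6}  →  sig = ⟨2 | 1 2⟩
  P={1,5,11}:  v_{1} + v_{5} + v_{11} = v_{10}  →  sig = ⟨3 | 1⟩
  P={3,6,8}:  v_{3} + v_{6} + v_{8} = v_{12}  →  sig = ⟨3 | 1⟩
  P={2,5,11}:  v_{2} + v_{5} + v_{11} = v_{4} + v_{6} + 2·v_{10}  →  sig = ⟨3 | 1 1 2⟩
  P={4,6,9,11}:  v_{4} + v_{6} + v_{9} + v_{11} = 0  →  sig = ⟨4 | 0⟩
  P={1,4,6,10}:  v_{1} + v_{4} + v_{6} + v_{10} = v_{2}  →  sig = ⟨4 | 1⟩
  P={4,6,9,10}:  v_{4} + v_{6} + v_{9} + v_{10} = v_{1} + v_{5}  →  sig = ⟨4 | 1 1⟩
  P={4,9,11,12}:  v_{4} + v_{9} + v_{11} + v_{12} = v_{3} + v_{8}  →  sig = ⟨4 | 1 1⟩

Sorted signature multiset PRS(X):
    |P|=2: 17 collections, coeffs (), (), (1), (1), (1), (1,1), (1,1), (1,1), (1,1), (1,1), (1,1,1), (1,1,1,2), (1,1,1,2), (1,1,1,3), (1,2), (1,2), (1,2)
    |P|=3: 3 collections, coeffs (1), (1), (1,1,2)
    |P|=4: 4 collections, coeffs (), (1), (1,1), (1,1)


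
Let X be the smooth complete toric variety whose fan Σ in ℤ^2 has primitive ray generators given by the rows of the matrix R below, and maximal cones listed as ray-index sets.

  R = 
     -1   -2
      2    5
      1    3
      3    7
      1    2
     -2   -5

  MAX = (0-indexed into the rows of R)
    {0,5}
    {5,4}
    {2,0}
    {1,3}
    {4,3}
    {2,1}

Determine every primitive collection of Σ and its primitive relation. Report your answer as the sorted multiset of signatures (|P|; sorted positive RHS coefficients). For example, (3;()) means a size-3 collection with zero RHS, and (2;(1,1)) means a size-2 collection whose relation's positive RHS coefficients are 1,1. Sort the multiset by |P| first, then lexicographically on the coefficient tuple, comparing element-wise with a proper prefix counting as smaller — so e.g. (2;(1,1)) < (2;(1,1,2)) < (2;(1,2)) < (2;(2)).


9 collections generate NE(X_Σ); each relation:

  P = {0,4}:  v_{0} + v_{4} = 0  ⇒ sig = (2;())
  P = {1,5}:  v_{1} + v_{5} = 0  ⇒ sig = (2;())
  P = {0,1}:  v_{0} + v_{1} = v_{2}  ⇒ sig = (2;(1))
  P = {0,3}:  v_{0} + v_{3} = v_{1}  ⇒ sig = (2;(1))
  P = {1,4}:  v_{1} + v_{4} = v_{3}  ⇒ sig = (2;(1))
  P = {2,4}:  v_{2} + v_{4} = v_{1}  ⇒ sig = (2;(1))
  P = {2,5}:  v_{2} + v_{5} = v_{0}  ⇒ sig = (2;(1))
  P = {3,5}:  v_{3} + v_{5} = v_{4}  ⇒ sig = (2;(1))
  P = {2,3}:  v_{2} + v_{3} = 2·v_{1}  ⇒ sig = (2;(2))

so the primitive-relation signature multiset is
    (2;())
    (2;())
    (2;(1))
    (2;(1))
    (2;(1))
    (2;(1))
    (2;(1))
    (2;(1))
    (2;(2))


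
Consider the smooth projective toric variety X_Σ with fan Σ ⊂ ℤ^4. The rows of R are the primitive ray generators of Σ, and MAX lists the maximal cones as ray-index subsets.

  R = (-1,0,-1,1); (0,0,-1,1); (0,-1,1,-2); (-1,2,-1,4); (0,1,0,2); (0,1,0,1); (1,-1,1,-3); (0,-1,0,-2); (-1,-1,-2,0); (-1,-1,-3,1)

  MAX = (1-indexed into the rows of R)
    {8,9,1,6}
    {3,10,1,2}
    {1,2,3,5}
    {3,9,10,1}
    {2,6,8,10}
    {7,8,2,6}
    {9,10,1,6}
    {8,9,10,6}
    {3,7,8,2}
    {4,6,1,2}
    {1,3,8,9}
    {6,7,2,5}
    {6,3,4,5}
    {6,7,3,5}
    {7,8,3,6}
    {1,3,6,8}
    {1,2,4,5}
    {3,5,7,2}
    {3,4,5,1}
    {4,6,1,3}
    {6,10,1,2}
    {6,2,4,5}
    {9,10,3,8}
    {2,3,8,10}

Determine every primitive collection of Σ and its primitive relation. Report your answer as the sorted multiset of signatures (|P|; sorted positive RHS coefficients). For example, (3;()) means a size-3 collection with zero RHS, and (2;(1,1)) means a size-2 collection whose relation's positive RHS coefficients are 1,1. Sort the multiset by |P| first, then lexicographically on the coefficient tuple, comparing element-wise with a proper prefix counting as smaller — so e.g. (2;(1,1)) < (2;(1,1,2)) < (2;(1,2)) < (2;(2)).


Minimal non-faces — 18 found among 10 rays, 24 max cones:

  {5,8}:  v_{5} + v_{8} = 0  so sig = (2;())
  {1,7}:  v_{1} + v_{7} = v_{8}  so sig = (2;(1))
  {2,9}:  v_{2} + v_{9} = v_{10}  so sig = (2;(1))
  {4,7}:  v_{4} + v_{7} = v_{6}  so sig = (2;(1))
  {4,8}:  v_{4} + v_{8} = v_{1} + v_{6}  so sig = (2;(1,1))
  {5,9}:  v_{5} + v_{9} = v_{1} + v_{2}  so sig = (2;(1,1))
  {4,9}:  v_{4} + v_{9} = 2·v_{1} + v_{2} + v_{6}  so sig = (2;(1,1,2))
  {5,10}:  v_{5} + v_{10} = v_{1} + 2·v_{2}  so sig = (2;(1,2))
  {7,9}:  v_{7} + v_{9} = v_{2} + 2·v_{8}  so sig = (2;(1,2))
  {4,10}:  v_{4} + v_{10} = 2·v_{1} + 2·v_{2} + v_{6}  so sig = (2;(1,2,2))
  {7,10}:  v_{7} + v_{10} = 2·v_{2} + 2·v_{8}  so sig = (2;(2,2))
  {2,3,6}:  v_{2} + v_{3} + v_{6} = 0  so sig = (3;())
  {1,2,8}:  v_{1} + v_{2} + v_{8} = v_{9}  so sig = (3;(1))
  {1,5,6}:  v_{1} + v_{5} + v_{6} = v_{4}  so sig = (3;(1))
  {3,6,10}:  v_{3} + v_{6} + v_{10} = v_{9}  so sig = (3;(1))
  {2,3,4}:  v_{2} + v_{3} + v_{4} = v_{1} + v_{5}  so sig = (3;(1,1))
  {3,6,9}:  v_{3} + v_{6} + v_{9} = v_{1} + v_{8}  so sig = (3;(1,1))
  {1,8,10}:  v_{1} + v_{8} + v_{10} = 2·v_{9}  so sig = (3;(2))

Sorted signature multiset PRS(X):
    |P|=2: 11 collections, coeffs (), (1), (1), (1), (1,1), (1,1), (1,1,2), (1,2), (1,2), (1,2,2), (2,2)
    |P|=3: 7 collections, coeffs (), (1), (1), (1), (1,1), (1,1), (2)


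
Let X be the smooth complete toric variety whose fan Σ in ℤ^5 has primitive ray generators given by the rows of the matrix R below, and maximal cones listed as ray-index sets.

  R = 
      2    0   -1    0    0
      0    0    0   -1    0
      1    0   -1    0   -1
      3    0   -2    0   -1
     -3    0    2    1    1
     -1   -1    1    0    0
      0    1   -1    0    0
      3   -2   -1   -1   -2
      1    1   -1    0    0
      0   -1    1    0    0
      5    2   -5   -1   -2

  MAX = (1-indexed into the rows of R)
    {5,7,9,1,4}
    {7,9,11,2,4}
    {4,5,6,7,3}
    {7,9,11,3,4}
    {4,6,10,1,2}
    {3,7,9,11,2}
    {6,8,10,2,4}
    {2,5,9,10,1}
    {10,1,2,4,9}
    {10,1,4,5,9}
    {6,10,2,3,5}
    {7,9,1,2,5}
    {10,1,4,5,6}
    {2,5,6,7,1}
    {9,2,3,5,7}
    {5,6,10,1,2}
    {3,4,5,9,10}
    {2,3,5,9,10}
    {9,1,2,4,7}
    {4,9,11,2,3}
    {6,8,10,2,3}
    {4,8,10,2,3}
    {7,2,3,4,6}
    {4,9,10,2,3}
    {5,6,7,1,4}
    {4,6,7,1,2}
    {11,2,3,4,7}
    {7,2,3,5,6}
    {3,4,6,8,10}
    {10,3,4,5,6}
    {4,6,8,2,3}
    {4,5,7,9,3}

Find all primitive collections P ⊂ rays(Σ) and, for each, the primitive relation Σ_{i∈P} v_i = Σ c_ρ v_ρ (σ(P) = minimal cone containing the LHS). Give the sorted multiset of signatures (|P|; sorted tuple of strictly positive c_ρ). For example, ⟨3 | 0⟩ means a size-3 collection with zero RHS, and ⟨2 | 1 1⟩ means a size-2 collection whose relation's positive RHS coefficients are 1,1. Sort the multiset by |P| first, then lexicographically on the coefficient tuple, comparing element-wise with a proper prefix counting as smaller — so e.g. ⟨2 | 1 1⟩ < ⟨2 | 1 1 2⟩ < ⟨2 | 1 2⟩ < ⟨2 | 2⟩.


Primitive collections (15):

  • {6,9}:  v_{6} + v_{9} = 0 ; sig = ⟨2 | 0⟩
  • {7,10}:  v_{7} + v_{10} = 0 ; sig = ⟨2 | 0⟩
  • {1,3}:  v_{1} + v_{3} = v_{4} ; sig = ⟨2 | 1⟩
  • {5,8}:  v_{5} + v_{8} = v_{3} + v_{6} + v_{10} ; sig = ⟨2 | 1 1 1⟩
  • {5,11}:  v_{5} + v_{11} = v_{3} + v_{7} + v_{9} ; sig = ⟨2 | 1 1 1⟩
  • {6,11}:  v_{6} + v_{11} = v_{2} + v_{3} + v_{4} + v_{7} ; sig = ⟨2 | 1 1 1 1⟩
  • {7,8}:  v_{7} + v_{8} = v_{2} + v_{3} + v_{4} + v_{6} ; sig = ⟨2 | 1 1 1 1⟩
  • {8,9}:  v_{8} + v_{9} = v_{2} + v_{3} + v_{4} + v_{10} ; sig = ⟨2 | 1 1 1 1⟩
  • {10,11}:  v_{10} + v_{11} = v_{2} + v_{3} + v_{4} + v_{9} ; sig = ⟨2 | 1 1 1 1⟩
  • {1,8}:  v_{1} + v_{8} = v_{2} + 2·v_{4} + v_{6} + v_{10} ; sig = ⟨2 | 1 1 1 2⟩
  • {1,11}:  v_{1} + v_{11} = v_{2} + 2·v_{4} + v_{7} + v_{9} ; sig = ⟨2 | 1 1 1 2⟩
  • {8,11}:  v_{8} + v_{11} = 2·v_{2} + 2·v_{3} + 2·v_{4} ; sig = ⟨2 | 2 2 2⟩
  • {2,4,5}:  v_{2} + v_{4} + v_{5} = 0 ; sig = ⟨3 | 0⟩
  • {2,3,4,6,10}:  v_{2} + v_{3} + v_{4} + v_{6} + v_{10} = v_{8} ; sig = ⟨5 | 1⟩
  • {2,3,4,7,9}:  v_{2} + v_{3} + v_{4} + v_{7} + v_{9} = v_{11} ; sig = ⟨5 | 1⟩

so the primitive-relation signature multiset is
    |P|=2: 12 collections, coeffs (), (), (1), (1,1,1), (1,1,1), (1,1,1,1), (1,1,1,1), (1,1,1,1), (1,1,1,1), (1,1,1,2), (1,1,1,2), (2,2,2)
    |P|=3: 1 collection, coeffs ()
    |P|=5: 2 collections, coeffs (1), (1)


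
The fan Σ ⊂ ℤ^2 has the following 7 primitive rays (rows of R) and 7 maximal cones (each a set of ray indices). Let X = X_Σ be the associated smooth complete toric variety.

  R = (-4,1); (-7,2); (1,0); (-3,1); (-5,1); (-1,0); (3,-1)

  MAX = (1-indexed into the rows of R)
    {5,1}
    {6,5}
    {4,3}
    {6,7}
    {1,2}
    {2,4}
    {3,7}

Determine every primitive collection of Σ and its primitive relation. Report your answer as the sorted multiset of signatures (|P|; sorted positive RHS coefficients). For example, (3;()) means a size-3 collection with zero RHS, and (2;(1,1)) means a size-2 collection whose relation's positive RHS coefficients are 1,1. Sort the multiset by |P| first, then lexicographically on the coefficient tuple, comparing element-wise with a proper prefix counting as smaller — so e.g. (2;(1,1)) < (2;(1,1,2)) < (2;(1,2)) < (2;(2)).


14 collections generate NE(X_Σ); each relation:

  P = {3,6}:  v_{3} + v_{6} = 0  →  sig = (2;())
  P = {4,7}:  v_{4} + v_{7} = 0  →  sig = (2;())
  P = {1,3}:  v_{1} + v_{3} = v_{4}  →  sig = (2;(1))
  P = {1,4}:  v_{1} + v_{4} = v_{2}  →  sig = (2;(1))
  P = {1,6}:  v_{1} + v_{6} = v_{5}  →  sig = (2;(1))
  P = {1,7}:  v_{1} + v_{7} = v_{6}  →  sig = (2;(1))
  P = {2,7}:  v_{2} + v_{7} = v_{1}  →  sig = (2;(1))
  P = {3,5}:  v_{3} + v_{5} = v_{1}  →  sig = (2;(1))
  P = {4,6}:  v_{4} + v_{6} = v_{1}  →  sig = (2;(1))
  P = {2,3}:  v_{2} + v_{3} = 2·v_{4}  →  sig = (2;(2))
  P = {2,6}:  v_{2} + v_{6} = 2·v_{1}  →  sig = (2;(2))
  P = {4,5}:  v_{4} + v_{5} = 2·v_{1}  →  sig = (2;(2))
  P = {5,7}:  v_{5} + v_{7} = 2·v_{6}  →  sig = (2;(2))
  P = {2,5}:  v_{2} + v_{5} = 3·v_{1}  →  sig = (2;(3))

Sorted signature multiset PRS(X):
    |P|=2: 14 collections, coeffs (), (), (1), (1), (1), (1), (1), (1), (1), (2), (2), (2), (2), (3)


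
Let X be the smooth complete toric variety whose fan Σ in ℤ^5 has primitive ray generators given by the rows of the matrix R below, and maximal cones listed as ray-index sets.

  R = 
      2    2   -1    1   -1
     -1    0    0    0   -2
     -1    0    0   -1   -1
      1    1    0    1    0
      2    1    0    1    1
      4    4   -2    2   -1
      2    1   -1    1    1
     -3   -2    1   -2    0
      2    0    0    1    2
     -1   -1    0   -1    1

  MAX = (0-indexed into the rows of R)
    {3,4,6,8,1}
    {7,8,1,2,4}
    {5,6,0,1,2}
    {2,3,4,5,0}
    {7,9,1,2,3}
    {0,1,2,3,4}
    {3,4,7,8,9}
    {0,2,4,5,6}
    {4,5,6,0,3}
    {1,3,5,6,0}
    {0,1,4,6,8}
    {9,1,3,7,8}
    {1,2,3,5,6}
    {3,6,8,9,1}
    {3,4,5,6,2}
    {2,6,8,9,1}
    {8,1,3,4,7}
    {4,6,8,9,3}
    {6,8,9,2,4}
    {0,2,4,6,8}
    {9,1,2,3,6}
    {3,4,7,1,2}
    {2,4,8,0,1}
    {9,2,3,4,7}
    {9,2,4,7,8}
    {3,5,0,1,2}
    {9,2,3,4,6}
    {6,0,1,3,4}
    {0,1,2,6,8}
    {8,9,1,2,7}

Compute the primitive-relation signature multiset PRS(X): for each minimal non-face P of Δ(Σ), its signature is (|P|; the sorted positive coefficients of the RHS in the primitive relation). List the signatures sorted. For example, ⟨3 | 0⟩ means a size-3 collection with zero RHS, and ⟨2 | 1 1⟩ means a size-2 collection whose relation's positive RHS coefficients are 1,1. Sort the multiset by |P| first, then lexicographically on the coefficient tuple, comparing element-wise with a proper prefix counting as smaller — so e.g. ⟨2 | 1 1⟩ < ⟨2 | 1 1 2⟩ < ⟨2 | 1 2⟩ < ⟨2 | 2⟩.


Σ has 12 primitive collections:

  • {0,7}:  v_{0} + v_{7} = v_{2} ; sig = ⟨2 | 1⟩
  • {6,7}:  v_{6} + v_{7} = v_{9} ; sig = ⟨2 | 1⟩
  • {0,9}:  v_{0} + v_{9} = v_{2} + v_{6} ; sig = ⟨2 | 1 1⟩
  • {5,8}:  v_{5} + v_{8} = v_{0} + v_{4} + v_{6} ; sig = ⟨2 | 1 1 1⟩
  • {5,7}:  v_{5} + v_{7} = 2·v_{2} + v_{3} + v_{6} ; sig = ⟨2 | 1 1 2⟩
  • {5,9}:  v_{5} + v_{9} = 2·v_{2} + v_{3} + 2·v_{6} ; sig = ⟨2 | 1 2 2⟩
  • {1,4,9}:  v_{1} + v_{4} + v_{9} = 0 ; sig = ⟨3 | 0⟩
  • {2,3,8}:  v_{2} + v_{3} + v_{8} = v_{4} ; sig = ⟨3 | 1⟩
  • {0,3,8}:  v_{0} + v_{3} + v_{8} = v_{1} + 2·v_{4} + v_{6} ; sig = ⟨3 | 1 1 2⟩
  • {1,4,5}:  v_{1} + v_{4} + v_{5} = 2·v_{0} + v_{3} ; sig = ⟨3 | 1 2⟩
  • {0,2,3,6}:  v_{0} + v_{2} + v_{3} + v_{6} = v_{5} ; sig = ⟨4 | 1⟩
  • {1,2,4,6}:  v_{1} + v_{2} + v_{4} + v_{6} = v_{0} ; sig = ⟨4 | 1⟩

so the primitive-relation signature multiset is
[⟨2 | 1⟩, ⟨2 | 1⟩, ⟨2 | 1 1⟩, ⟨2 | 1 1 1⟩, ⟨2 | 1 1 2⟩, ⟨2 | 1 2 2⟩, ⟨3 | 0⟩, ⟨3 | 1⟩, ⟨3 | 1 1 2⟩, ⟨3 | 1 2⟩, ⟨4 | 1⟩, ⟨4 | 1⟩]
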